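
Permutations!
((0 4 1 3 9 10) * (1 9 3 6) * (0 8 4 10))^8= ((0 10 8 4 9)(1 6))^8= (0 4 10 9 8)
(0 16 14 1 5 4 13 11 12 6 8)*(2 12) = (0 16 14 1 5 4 13 11 2 12 6 8) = [16, 5, 12, 3, 13, 4, 8, 7, 0, 9, 10, 2, 6, 11, 1, 15, 14]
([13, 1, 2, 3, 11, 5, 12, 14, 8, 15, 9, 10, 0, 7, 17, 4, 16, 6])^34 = (0 12 6 17 14 7 13)(4 15 9 10 11)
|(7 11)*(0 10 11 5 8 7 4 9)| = |(0 10 11 4 9)(5 8 7)| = 15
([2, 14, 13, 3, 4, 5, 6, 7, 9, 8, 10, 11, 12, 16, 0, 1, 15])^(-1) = [14, 15, 0, 3, 4, 5, 6, 7, 9, 8, 10, 11, 12, 2, 1, 16, 13]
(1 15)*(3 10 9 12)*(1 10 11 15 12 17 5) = (1 12 3 11 15 10 9 17 5) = [0, 12, 2, 11, 4, 1, 6, 7, 8, 17, 9, 15, 3, 13, 14, 10, 16, 5]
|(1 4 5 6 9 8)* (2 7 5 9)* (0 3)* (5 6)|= 12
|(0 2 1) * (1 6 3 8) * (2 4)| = 7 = |(0 4 2 6 3 8 1)|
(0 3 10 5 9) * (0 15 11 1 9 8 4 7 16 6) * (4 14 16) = (0 3 10 5 8 14 16 6)(1 9 15 11)(4 7) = [3, 9, 2, 10, 7, 8, 0, 4, 14, 15, 5, 1, 12, 13, 16, 11, 6]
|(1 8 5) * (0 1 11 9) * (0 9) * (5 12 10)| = |(0 1 8 12 10 5 11)| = 7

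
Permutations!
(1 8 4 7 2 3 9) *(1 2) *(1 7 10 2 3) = (1 8 4 10 2)(3 9) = [0, 8, 1, 9, 10, 5, 6, 7, 4, 3, 2]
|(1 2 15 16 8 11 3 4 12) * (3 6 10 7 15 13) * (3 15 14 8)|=24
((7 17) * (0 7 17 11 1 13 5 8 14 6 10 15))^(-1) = ((17)(0 7 11 1 13 5 8 14 6 10 15))^(-1) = (17)(0 15 10 6 14 8 5 13 1 11 7)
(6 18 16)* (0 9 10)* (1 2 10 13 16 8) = [9, 2, 10, 3, 4, 5, 18, 7, 1, 13, 0, 11, 12, 16, 14, 15, 6, 17, 8] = (0 9 13 16 6 18 8 1 2 10)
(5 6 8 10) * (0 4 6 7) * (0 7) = (0 4 6 8 10 5) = [4, 1, 2, 3, 6, 0, 8, 7, 10, 9, 5]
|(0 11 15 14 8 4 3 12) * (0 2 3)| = |(0 11 15 14 8 4)(2 3 12)| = 6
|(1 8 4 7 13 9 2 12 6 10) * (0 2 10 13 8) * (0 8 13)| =28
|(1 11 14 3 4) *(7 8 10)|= 15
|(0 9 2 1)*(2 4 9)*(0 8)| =|(0 2 1 8)(4 9)| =4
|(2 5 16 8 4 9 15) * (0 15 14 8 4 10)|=|(0 15 2 5 16 4 9 14 8 10)|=10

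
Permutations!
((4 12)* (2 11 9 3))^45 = ((2 11 9 3)(4 12))^45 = (2 11 9 3)(4 12)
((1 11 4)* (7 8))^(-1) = ((1 11 4)(7 8))^(-1) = (1 4 11)(7 8)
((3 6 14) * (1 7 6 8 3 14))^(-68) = (14)(1 7 6)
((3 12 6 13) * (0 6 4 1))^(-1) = ((0 6 13 3 12 4 1))^(-1) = (0 1 4 12 3 13 6)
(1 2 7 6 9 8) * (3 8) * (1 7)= (1 2)(3 8 7 6 9)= [0, 2, 1, 8, 4, 5, 9, 6, 7, 3]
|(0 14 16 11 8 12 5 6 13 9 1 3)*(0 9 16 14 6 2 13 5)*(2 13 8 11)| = 24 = |(0 6 5 13 16 2 8 12)(1 3 9)|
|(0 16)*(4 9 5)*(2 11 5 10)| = |(0 16)(2 11 5 4 9 10)| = 6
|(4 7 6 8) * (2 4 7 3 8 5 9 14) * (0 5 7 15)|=|(0 5 9 14 2 4 3 8 15)(6 7)|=18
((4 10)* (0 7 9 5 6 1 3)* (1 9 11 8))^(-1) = (0 3 1 8 11 7)(4 10)(5 9 6)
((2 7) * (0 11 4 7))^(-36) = (0 2 7 4 11)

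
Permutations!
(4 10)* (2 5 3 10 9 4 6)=[0, 1, 5, 10, 9, 3, 2, 7, 8, 4, 6]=(2 5 3 10 6)(4 9)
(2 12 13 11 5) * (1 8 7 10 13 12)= [0, 8, 1, 3, 4, 2, 6, 10, 7, 9, 13, 5, 12, 11]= (1 8 7 10 13 11 5 2)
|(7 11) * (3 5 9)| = 6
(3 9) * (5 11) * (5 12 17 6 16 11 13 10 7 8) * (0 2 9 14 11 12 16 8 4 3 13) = (0 2 9 13 10 7 4 3 14 11 16 12 17 6 8 5) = [2, 1, 9, 14, 3, 0, 8, 4, 5, 13, 7, 16, 17, 10, 11, 15, 12, 6]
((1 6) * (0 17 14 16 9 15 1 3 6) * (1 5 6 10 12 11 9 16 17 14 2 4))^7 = (0 14 17 2 4 1)(3 6 5 15 9 11 12 10)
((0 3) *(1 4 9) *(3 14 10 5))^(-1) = (0 3 5 10 14)(1 9 4)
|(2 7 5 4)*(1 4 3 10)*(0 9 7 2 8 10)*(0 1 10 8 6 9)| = |(10)(1 4 6 9 7 5 3)| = 7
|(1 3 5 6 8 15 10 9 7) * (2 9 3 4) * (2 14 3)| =12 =|(1 4 14 3 5 6 8 15 10 2 9 7)|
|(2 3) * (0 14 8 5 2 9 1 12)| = 9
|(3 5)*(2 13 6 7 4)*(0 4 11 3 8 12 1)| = 12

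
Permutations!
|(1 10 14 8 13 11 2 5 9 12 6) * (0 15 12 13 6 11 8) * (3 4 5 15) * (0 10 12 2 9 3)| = 42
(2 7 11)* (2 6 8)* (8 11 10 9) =(2 7 10 9 8)(6 11) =[0, 1, 7, 3, 4, 5, 11, 10, 2, 8, 9, 6]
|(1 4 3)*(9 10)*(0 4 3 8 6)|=|(0 4 8 6)(1 3)(9 10)|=4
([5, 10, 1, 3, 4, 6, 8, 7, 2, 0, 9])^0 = (10)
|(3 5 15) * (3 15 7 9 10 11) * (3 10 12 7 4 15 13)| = |(3 5 4 15 13)(7 9 12)(10 11)| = 30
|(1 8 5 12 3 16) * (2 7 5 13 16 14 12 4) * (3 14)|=4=|(1 8 13 16)(2 7 5 4)(12 14)|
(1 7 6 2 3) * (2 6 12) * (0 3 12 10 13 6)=(0 3 1 7 10 13 6)(2 12)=[3, 7, 12, 1, 4, 5, 0, 10, 8, 9, 13, 11, 2, 6]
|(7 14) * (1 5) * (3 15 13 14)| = |(1 5)(3 15 13 14 7)| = 10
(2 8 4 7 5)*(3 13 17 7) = (2 8 4 3 13 17 7 5) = [0, 1, 8, 13, 3, 2, 6, 5, 4, 9, 10, 11, 12, 17, 14, 15, 16, 7]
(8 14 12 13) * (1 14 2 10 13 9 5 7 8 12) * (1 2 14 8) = (1 8 14 2 10 13 12 9 5 7) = [0, 8, 10, 3, 4, 7, 6, 1, 14, 5, 13, 11, 9, 12, 2]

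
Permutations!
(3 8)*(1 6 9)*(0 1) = (0 1 6 9)(3 8) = [1, 6, 2, 8, 4, 5, 9, 7, 3, 0]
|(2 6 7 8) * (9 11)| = |(2 6 7 8)(9 11)| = 4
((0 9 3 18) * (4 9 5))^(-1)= ((0 5 4 9 3 18))^(-1)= (0 18 3 9 4 5)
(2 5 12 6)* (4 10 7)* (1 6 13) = (1 6 2 5 12 13)(4 10 7) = [0, 6, 5, 3, 10, 12, 2, 4, 8, 9, 7, 11, 13, 1]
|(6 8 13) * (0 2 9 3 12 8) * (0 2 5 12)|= |(0 5 12 8 13 6 2 9 3)|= 9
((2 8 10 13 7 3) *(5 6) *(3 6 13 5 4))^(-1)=((2 8 10 5 13 7 6 4 3))^(-1)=(2 3 4 6 7 13 5 10 8)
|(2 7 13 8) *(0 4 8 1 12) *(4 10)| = |(0 10 4 8 2 7 13 1 12)| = 9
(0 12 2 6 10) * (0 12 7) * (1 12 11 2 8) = (0 7)(1 12 8)(2 6 10 11) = [7, 12, 6, 3, 4, 5, 10, 0, 1, 9, 11, 2, 8]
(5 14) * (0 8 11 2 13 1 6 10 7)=[8, 6, 13, 3, 4, 14, 10, 0, 11, 9, 7, 2, 12, 1, 5]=(0 8 11 2 13 1 6 10 7)(5 14)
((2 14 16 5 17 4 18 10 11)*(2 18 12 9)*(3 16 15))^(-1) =((2 14 15 3 16 5 17 4 12 9)(10 11 18))^(-1) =(2 9 12 4 17 5 16 3 15 14)(10 18 11)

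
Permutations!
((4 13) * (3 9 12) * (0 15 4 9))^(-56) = ((0 15 4 13 9 12 3))^(-56) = (15)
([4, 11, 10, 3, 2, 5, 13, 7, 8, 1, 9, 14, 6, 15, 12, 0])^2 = (0 2 9 11 12 13)(1 14 6 15 4 10)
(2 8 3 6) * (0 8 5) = (0 8 3 6 2 5) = [8, 1, 5, 6, 4, 0, 2, 7, 3]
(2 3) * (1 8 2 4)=(1 8 2 3 4)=[0, 8, 3, 4, 1, 5, 6, 7, 2]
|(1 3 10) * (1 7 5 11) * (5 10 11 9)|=|(1 3 11)(5 9)(7 10)|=6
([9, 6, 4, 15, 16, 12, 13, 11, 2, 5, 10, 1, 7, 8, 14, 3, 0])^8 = (0 13 12 4 1 9 8 7 16 6 5 2 11)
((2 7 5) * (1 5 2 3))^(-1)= (1 3 5)(2 7)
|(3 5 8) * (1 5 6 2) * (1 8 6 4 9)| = 8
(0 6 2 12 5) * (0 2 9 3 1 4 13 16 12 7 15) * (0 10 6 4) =(0 4 13 16 12 5 2 7 15 10 6 9 3 1) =[4, 0, 7, 1, 13, 2, 9, 15, 8, 3, 6, 11, 5, 16, 14, 10, 12]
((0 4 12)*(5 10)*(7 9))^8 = ((0 4 12)(5 10)(7 9))^8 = (0 12 4)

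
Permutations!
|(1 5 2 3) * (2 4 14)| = 6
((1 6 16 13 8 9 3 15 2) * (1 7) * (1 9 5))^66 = (16)(2 7 9 3 15)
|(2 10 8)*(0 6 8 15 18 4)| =|(0 6 8 2 10 15 18 4)| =8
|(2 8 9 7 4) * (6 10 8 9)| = 12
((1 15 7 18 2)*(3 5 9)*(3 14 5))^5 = ((1 15 7 18 2)(5 9 14))^5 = (18)(5 14 9)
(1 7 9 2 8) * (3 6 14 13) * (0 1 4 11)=(0 1 7 9 2 8 4 11)(3 6 14 13)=[1, 7, 8, 6, 11, 5, 14, 9, 4, 2, 10, 0, 12, 3, 13]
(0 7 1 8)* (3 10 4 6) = [7, 8, 2, 10, 6, 5, 3, 1, 0, 9, 4] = (0 7 1 8)(3 10 4 6)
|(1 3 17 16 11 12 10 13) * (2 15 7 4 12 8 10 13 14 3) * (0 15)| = |(0 15 7 4 12 13 1 2)(3 17 16 11 8 10 14)| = 56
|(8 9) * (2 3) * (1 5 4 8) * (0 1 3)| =8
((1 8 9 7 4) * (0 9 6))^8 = (0 9 7 4 1 8 6)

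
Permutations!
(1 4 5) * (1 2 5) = (1 4)(2 5) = [0, 4, 5, 3, 1, 2]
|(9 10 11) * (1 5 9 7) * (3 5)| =7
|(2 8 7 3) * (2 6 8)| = |(3 6 8 7)| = 4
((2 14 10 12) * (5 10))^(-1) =(2 12 10 5 14)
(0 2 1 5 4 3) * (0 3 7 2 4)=(0 4 7 2 1 5)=[4, 5, 1, 3, 7, 0, 6, 2]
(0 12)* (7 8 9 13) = (0 12)(7 8 9 13) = [12, 1, 2, 3, 4, 5, 6, 8, 9, 13, 10, 11, 0, 7]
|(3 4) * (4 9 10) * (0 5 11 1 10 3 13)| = 14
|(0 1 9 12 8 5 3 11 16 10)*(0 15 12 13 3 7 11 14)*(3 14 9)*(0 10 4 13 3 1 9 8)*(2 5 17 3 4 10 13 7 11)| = 66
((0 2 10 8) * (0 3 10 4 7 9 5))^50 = (0 4 9)(2 7 5)(3 8 10)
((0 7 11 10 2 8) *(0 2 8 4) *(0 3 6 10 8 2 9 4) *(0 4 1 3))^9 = ((0 7 11 8 9 1 3 6 10 2 4))^9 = (0 2 6 1 8 7 4 10 3 9 11)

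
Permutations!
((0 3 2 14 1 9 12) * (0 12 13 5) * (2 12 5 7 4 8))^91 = ((0 3 12 5)(1 9 13 7 4 8 2 14))^91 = (0 5 12 3)(1 7 2 9 4 14 13 8)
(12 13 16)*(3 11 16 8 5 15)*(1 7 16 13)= [0, 7, 2, 11, 4, 15, 6, 16, 5, 9, 10, 13, 1, 8, 14, 3, 12]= (1 7 16 12)(3 11 13 8 5 15)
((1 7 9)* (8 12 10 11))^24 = ((1 7 9)(8 12 10 11))^24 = (12)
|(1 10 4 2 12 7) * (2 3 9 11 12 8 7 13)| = 11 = |(1 10 4 3 9 11 12 13 2 8 7)|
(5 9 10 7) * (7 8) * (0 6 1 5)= [6, 5, 2, 3, 4, 9, 1, 0, 7, 10, 8]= (0 6 1 5 9 10 8 7)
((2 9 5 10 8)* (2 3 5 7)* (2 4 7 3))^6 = ((2 9 3 5 10 8)(4 7))^6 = (10)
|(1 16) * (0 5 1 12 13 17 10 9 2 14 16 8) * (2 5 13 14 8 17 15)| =15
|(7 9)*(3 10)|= |(3 10)(7 9)|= 2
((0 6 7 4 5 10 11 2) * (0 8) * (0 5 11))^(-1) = ((0 6 7 4 11 2 8 5 10))^(-1) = (0 10 5 8 2 11 4 7 6)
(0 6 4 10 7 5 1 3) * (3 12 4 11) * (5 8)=(0 6 11 3)(1 12 4 10 7 8 5)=[6, 12, 2, 0, 10, 1, 11, 8, 5, 9, 7, 3, 4]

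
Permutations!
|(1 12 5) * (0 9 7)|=|(0 9 7)(1 12 5)|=3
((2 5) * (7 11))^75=(2 5)(7 11)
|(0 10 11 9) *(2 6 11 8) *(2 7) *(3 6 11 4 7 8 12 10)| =8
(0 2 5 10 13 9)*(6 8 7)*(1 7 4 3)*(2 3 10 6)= (0 3 1 7 2 5 6 8 4 10 13 9)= [3, 7, 5, 1, 10, 6, 8, 2, 4, 0, 13, 11, 12, 9]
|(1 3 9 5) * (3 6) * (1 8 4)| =7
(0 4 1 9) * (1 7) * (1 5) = (0 4 7 5 1 9) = [4, 9, 2, 3, 7, 1, 6, 5, 8, 0]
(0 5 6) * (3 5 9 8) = (0 9 8 3 5 6) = [9, 1, 2, 5, 4, 6, 0, 7, 3, 8]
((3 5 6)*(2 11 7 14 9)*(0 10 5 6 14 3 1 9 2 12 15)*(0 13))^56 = ((0 10 5 14 2 11 7 3 6 1 9 12 15 13))^56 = (15)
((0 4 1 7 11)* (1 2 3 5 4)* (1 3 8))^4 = (0 2 11 4 7 5 1 3 8) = ((0 3 5 4 2 8 1 7 11))^4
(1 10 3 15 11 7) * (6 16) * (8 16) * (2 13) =(1 10 3 15 11 7)(2 13)(6 8 16) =[0, 10, 13, 15, 4, 5, 8, 1, 16, 9, 3, 7, 12, 2, 14, 11, 6]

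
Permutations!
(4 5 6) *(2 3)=[0, 1, 3, 2, 5, 6, 4]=(2 3)(4 5 6)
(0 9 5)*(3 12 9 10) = (0 10 3 12 9 5) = [10, 1, 2, 12, 4, 0, 6, 7, 8, 5, 3, 11, 9]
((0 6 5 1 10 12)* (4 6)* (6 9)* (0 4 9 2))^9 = ((0 9 6 5 1 10 12 4 2))^9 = (12)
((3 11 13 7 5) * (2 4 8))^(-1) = ((2 4 8)(3 11 13 7 5))^(-1) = (2 8 4)(3 5 7 13 11)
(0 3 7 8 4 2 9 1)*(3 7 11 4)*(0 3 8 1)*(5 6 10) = (0 7 1 3 11 4 2 9)(5 6 10) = [7, 3, 9, 11, 2, 6, 10, 1, 8, 0, 5, 4]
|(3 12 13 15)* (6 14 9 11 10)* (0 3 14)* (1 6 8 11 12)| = |(0 3 1 6)(8 11 10)(9 12 13 15 14)| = 60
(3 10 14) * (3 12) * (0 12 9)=(0 12 3 10 14 9)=[12, 1, 2, 10, 4, 5, 6, 7, 8, 0, 14, 11, 3, 13, 9]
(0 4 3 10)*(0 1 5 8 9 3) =(0 4)(1 5 8 9 3 10) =[4, 5, 2, 10, 0, 8, 6, 7, 9, 3, 1]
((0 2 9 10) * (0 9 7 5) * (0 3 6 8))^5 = (0 6 5 2 8 3 7)(9 10)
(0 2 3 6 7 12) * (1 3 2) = (0 1 3 6 7 12) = [1, 3, 2, 6, 4, 5, 7, 12, 8, 9, 10, 11, 0]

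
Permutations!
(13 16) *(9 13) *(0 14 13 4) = (0 14 13 16 9 4) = [14, 1, 2, 3, 0, 5, 6, 7, 8, 4, 10, 11, 12, 16, 13, 15, 9]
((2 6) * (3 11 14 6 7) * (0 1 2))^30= ((0 1 2 7 3 11 14 6))^30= (0 14 3 2)(1 6 11 7)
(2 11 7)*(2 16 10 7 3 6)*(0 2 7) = (0 2 11 3 6 7 16 10) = [2, 1, 11, 6, 4, 5, 7, 16, 8, 9, 0, 3, 12, 13, 14, 15, 10]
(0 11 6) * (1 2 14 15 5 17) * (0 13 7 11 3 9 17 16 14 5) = (0 3 9 17 1 2 5 16 14 15)(6 13 7 11) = [3, 2, 5, 9, 4, 16, 13, 11, 8, 17, 10, 6, 12, 7, 15, 0, 14, 1]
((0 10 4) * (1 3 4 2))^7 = (0 10 2 1 3 4)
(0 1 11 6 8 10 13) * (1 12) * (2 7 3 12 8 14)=(0 8 10 13)(1 11 6 14 2 7 3 12)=[8, 11, 7, 12, 4, 5, 14, 3, 10, 9, 13, 6, 1, 0, 2]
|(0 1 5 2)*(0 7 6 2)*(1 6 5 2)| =6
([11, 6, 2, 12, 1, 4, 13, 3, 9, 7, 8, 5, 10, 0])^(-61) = (0 5 1 13 11 4 6)(3 7 9 8 10 12)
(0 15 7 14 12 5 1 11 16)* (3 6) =(0 15 7 14 12 5 1 11 16)(3 6) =[15, 11, 2, 6, 4, 1, 3, 14, 8, 9, 10, 16, 5, 13, 12, 7, 0]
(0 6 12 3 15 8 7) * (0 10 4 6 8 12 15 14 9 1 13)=[8, 13, 2, 14, 6, 5, 15, 10, 7, 1, 4, 11, 3, 0, 9, 12]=(0 8 7 10 4 6 15 12 3 14 9 1 13)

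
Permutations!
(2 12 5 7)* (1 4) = (1 4)(2 12 5 7) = [0, 4, 12, 3, 1, 7, 6, 2, 8, 9, 10, 11, 5]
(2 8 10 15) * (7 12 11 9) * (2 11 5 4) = [0, 1, 8, 3, 2, 4, 6, 12, 10, 7, 15, 9, 5, 13, 14, 11] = (2 8 10 15 11 9 7 12 5 4)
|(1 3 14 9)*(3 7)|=5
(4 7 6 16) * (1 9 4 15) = (1 9 4 7 6 16 15) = [0, 9, 2, 3, 7, 5, 16, 6, 8, 4, 10, 11, 12, 13, 14, 1, 15]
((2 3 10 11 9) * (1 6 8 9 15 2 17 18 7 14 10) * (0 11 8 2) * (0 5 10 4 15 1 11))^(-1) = (1 11 3 2 6)(4 14 7 18 17 9 8 10 5 15)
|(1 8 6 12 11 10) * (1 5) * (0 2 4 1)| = |(0 2 4 1 8 6 12 11 10 5)| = 10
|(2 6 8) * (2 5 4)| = |(2 6 8 5 4)| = 5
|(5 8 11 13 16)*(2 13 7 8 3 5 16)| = |(16)(2 13)(3 5)(7 8 11)| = 6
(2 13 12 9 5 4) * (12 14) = (2 13 14 12 9 5 4) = [0, 1, 13, 3, 2, 4, 6, 7, 8, 5, 10, 11, 9, 14, 12]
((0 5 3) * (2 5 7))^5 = ((0 7 2 5 3))^5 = (7)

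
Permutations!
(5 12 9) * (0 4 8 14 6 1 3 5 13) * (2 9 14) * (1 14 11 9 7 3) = (0 4 8 2 7 3 5 12 11 9 13)(6 14) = [4, 1, 7, 5, 8, 12, 14, 3, 2, 13, 10, 9, 11, 0, 6]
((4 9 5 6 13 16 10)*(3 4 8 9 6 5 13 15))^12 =(8 13 10 9 16)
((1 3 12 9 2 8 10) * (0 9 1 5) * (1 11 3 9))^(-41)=(0 1 9 2 8 10 5)(3 12 11)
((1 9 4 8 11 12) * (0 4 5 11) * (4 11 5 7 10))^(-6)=((0 11 12 1 9 7 10 4 8))^(-6)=(0 1 10)(4 11 9)(7 8 12)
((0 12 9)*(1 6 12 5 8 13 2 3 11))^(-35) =(0 12 1 3 13 5 9 6 11 2 8)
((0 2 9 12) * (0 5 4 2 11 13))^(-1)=((0 11 13)(2 9 12 5 4))^(-1)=(0 13 11)(2 4 5 12 9)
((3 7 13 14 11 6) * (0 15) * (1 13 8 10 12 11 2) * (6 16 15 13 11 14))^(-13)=((0 13 6 3 7 8 10 12 14 2 1 11 16 15))^(-13)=(0 13 6 3 7 8 10 12 14 2 1 11 16 15)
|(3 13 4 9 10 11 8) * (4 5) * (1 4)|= 9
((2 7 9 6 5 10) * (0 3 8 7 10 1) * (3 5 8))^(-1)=((0 5 1)(2 10)(6 8 7 9))^(-1)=(0 1 5)(2 10)(6 9 7 8)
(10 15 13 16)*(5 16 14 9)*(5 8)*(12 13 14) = (5 16 10 15 14 9 8)(12 13) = [0, 1, 2, 3, 4, 16, 6, 7, 5, 8, 15, 11, 13, 12, 9, 14, 10]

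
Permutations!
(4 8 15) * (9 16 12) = (4 8 15)(9 16 12) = [0, 1, 2, 3, 8, 5, 6, 7, 15, 16, 10, 11, 9, 13, 14, 4, 12]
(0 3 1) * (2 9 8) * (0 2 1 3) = (1 2 9 8) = [0, 2, 9, 3, 4, 5, 6, 7, 1, 8]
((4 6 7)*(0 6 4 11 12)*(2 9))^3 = ((0 6 7 11 12)(2 9))^3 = (0 11 6 12 7)(2 9)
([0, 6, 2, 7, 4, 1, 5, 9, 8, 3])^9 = (9)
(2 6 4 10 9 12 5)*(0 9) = [9, 1, 6, 3, 10, 2, 4, 7, 8, 12, 0, 11, 5] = (0 9 12 5 2 6 4 10)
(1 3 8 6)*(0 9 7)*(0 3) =[9, 0, 2, 8, 4, 5, 1, 3, 6, 7] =(0 9 7 3 8 6 1)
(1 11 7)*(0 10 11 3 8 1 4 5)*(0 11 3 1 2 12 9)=(0 10 3 8 2 12 9)(4 5 11 7)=[10, 1, 12, 8, 5, 11, 6, 4, 2, 0, 3, 7, 9]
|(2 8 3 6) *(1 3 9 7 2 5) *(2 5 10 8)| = 8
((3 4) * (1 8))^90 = (8)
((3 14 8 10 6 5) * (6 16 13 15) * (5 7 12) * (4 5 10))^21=(16)(3 14 8 4 5)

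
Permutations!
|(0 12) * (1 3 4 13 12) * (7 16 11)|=|(0 1 3 4 13 12)(7 16 11)|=6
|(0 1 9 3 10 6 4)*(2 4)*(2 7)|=9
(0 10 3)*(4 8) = (0 10 3)(4 8) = [10, 1, 2, 0, 8, 5, 6, 7, 4, 9, 3]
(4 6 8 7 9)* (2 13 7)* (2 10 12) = (2 13 7 9 4 6 8 10 12) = [0, 1, 13, 3, 6, 5, 8, 9, 10, 4, 12, 11, 2, 7]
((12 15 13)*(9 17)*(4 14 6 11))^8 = (17)(12 13 15) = ((4 14 6 11)(9 17)(12 15 13))^8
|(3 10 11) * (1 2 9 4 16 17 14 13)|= |(1 2 9 4 16 17 14 13)(3 10 11)|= 24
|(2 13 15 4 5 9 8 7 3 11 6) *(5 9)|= |(2 13 15 4 9 8 7 3 11 6)|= 10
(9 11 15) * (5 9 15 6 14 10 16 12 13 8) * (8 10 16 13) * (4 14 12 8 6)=(4 14 16 8 5 9 11)(6 12)(10 13)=[0, 1, 2, 3, 14, 9, 12, 7, 5, 11, 13, 4, 6, 10, 16, 15, 8]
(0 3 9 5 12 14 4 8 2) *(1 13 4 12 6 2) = (0 3 9 5 6 2)(1 13 4 8)(12 14) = [3, 13, 0, 9, 8, 6, 2, 7, 1, 5, 10, 11, 14, 4, 12]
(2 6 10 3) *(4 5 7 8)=[0, 1, 6, 2, 5, 7, 10, 8, 4, 9, 3]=(2 6 10 3)(4 5 7 8)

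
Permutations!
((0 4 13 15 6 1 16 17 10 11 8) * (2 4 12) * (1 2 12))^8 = (0 1 16 17 10 11 8)(2 15 4 6 13)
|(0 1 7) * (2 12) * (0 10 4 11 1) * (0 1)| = |(0 1 7 10 4 11)(2 12)| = 6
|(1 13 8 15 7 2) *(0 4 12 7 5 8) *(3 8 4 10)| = 12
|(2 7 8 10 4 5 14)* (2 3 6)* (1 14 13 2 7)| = |(1 14 3 6 7 8 10 4 5 13 2)| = 11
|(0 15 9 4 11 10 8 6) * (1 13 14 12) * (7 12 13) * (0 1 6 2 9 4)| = 8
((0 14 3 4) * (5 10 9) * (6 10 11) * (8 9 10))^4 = (14)(5 9 8 6 11)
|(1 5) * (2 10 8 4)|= |(1 5)(2 10 8 4)|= 4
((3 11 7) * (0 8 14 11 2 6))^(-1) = ((0 8 14 11 7 3 2 6))^(-1) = (0 6 2 3 7 11 14 8)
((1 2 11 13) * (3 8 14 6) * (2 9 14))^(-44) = (1 9 14 6 3 8 2 11 13)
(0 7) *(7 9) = (0 9 7) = [9, 1, 2, 3, 4, 5, 6, 0, 8, 7]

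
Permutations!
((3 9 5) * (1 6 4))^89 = (1 4 6)(3 5 9)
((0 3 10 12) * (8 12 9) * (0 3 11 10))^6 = (0 3 12 8 9 10 11)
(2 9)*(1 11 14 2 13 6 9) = (1 11 14 2)(6 9 13) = [0, 11, 1, 3, 4, 5, 9, 7, 8, 13, 10, 14, 12, 6, 2]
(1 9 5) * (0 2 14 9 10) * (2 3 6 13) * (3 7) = (0 7 3 6 13 2 14 9 5 1 10) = [7, 10, 14, 6, 4, 1, 13, 3, 8, 5, 0, 11, 12, 2, 9]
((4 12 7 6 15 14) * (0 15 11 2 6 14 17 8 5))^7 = (0 17 5 15 8)(2 6 11)(4 14 7 12)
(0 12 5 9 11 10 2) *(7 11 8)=(0 12 5 9 8 7 11 10 2)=[12, 1, 0, 3, 4, 9, 6, 11, 7, 8, 2, 10, 5]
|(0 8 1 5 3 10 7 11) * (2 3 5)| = |(0 8 1 2 3 10 7 11)| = 8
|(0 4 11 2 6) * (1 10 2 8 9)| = 9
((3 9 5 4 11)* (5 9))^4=((3 5 4 11))^4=(11)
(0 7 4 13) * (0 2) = (0 7 4 13 2) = [7, 1, 0, 3, 13, 5, 6, 4, 8, 9, 10, 11, 12, 2]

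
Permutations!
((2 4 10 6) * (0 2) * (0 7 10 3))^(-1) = ((0 2 4 3)(6 7 10))^(-1) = (0 3 4 2)(6 10 7)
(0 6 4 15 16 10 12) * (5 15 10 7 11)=(0 6 4 10 12)(5 15 16 7 11)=[6, 1, 2, 3, 10, 15, 4, 11, 8, 9, 12, 5, 0, 13, 14, 16, 7]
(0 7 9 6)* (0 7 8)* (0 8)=(6 7 9)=[0, 1, 2, 3, 4, 5, 7, 9, 8, 6]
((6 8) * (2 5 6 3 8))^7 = (2 5 6)(3 8)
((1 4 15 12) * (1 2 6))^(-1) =((1 4 15 12 2 6))^(-1) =(1 6 2 12 15 4)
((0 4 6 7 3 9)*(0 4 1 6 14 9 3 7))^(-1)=((0 1 6)(4 14 9))^(-1)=(0 6 1)(4 9 14)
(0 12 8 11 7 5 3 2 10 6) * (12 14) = (0 14 12 8 11 7 5 3 2 10 6) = [14, 1, 10, 2, 4, 3, 0, 5, 11, 9, 6, 7, 8, 13, 12]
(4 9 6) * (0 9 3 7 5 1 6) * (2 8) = (0 9)(1 6 4 3 7 5)(2 8) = [9, 6, 8, 7, 3, 1, 4, 5, 2, 0]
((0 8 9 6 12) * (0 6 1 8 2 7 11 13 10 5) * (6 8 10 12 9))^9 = (0 1 8 11)(2 10 6 13)(5 9 12 7)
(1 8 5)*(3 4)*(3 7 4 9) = (1 8 5)(3 9)(4 7) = [0, 8, 2, 9, 7, 1, 6, 4, 5, 3]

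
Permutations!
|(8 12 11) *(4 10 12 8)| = |(4 10 12 11)| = 4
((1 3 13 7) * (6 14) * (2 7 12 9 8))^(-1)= (1 7 2 8 9 12 13 3)(6 14)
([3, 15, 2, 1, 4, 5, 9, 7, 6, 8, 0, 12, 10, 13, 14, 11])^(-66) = (0 11 3 12 1 10 15)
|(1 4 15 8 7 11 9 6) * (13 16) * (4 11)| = |(1 11 9 6)(4 15 8 7)(13 16)| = 4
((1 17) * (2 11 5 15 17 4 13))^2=((1 4 13 2 11 5 15 17))^2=(1 13 11 15)(2 5 17 4)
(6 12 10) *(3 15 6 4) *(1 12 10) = (1 12)(3 15 6 10 4) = [0, 12, 2, 15, 3, 5, 10, 7, 8, 9, 4, 11, 1, 13, 14, 6]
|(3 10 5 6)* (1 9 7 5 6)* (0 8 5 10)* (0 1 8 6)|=|(0 6 3 1 9 7 10)(5 8)|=14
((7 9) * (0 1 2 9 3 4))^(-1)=((0 1 2 9 7 3 4))^(-1)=(0 4 3 7 9 2 1)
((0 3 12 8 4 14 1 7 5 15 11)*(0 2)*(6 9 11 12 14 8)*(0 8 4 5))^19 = ((0 3 14 1 7)(2 8 5 15 12 6 9 11))^19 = (0 7 1 14 3)(2 15 9 8 12 11 5 6)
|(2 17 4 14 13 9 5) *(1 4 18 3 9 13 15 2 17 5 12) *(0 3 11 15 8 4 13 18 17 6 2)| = 9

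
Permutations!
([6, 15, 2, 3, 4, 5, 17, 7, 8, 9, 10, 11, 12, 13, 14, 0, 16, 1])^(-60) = [0, 1, 2, 3, 4, 5, 6, 7, 8, 9, 10, 11, 12, 13, 14, 15, 16, 17]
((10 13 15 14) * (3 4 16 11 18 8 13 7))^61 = ((3 4 16 11 18 8 13 15 14 10 7))^61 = (3 13 4 15 16 14 11 10 18 7 8)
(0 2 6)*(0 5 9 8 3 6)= (0 2)(3 6 5 9 8)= [2, 1, 0, 6, 4, 9, 5, 7, 3, 8]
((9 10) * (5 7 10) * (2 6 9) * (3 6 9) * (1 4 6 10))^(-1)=(1 7 5 9 2 10 3 6 4)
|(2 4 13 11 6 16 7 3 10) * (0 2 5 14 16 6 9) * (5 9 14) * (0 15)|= 12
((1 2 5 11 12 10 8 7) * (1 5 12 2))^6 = ((2 12 10 8 7 5 11))^6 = (2 11 5 7 8 10 12)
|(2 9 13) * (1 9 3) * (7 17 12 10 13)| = 9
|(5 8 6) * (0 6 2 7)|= 6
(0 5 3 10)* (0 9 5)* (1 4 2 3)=(1 4 2 3 10 9 5)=[0, 4, 3, 10, 2, 1, 6, 7, 8, 5, 9]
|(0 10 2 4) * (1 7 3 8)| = |(0 10 2 4)(1 7 3 8)| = 4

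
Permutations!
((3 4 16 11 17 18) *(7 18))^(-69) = (3 4 16 11 17 7 18)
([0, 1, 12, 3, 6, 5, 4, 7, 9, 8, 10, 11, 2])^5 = (2 12)(4 6)(8 9)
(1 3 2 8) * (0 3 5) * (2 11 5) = [3, 2, 8, 11, 4, 0, 6, 7, 1, 9, 10, 5] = (0 3 11 5)(1 2 8)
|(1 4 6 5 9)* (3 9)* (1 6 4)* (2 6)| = |(2 6 5 3 9)| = 5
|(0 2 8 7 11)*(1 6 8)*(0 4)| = 8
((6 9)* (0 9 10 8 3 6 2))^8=(10)(0 2 9)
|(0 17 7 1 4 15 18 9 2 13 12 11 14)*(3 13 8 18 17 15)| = 44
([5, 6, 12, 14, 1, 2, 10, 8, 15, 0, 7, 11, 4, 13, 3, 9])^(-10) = [2, 10, 4, 3, 6, 12, 7, 15, 9, 5, 8, 11, 1, 13, 14, 0]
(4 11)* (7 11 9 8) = [0, 1, 2, 3, 9, 5, 6, 11, 7, 8, 10, 4] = (4 9 8 7 11)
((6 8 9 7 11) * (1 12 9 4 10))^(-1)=((1 12 9 7 11 6 8 4 10))^(-1)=(1 10 4 8 6 11 7 9 12)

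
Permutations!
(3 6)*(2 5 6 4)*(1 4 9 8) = (1 4 2 5 6 3 9 8) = [0, 4, 5, 9, 2, 6, 3, 7, 1, 8]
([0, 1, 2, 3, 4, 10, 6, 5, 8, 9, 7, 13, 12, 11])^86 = (13)(5 7 10)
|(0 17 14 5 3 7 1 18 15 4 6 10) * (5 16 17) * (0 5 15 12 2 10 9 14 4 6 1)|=16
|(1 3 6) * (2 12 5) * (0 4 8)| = |(0 4 8)(1 3 6)(2 12 5)| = 3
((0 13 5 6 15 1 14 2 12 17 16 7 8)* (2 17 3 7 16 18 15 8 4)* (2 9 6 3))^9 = (1 15 18 17 14)(2 12)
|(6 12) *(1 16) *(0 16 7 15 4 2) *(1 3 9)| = 18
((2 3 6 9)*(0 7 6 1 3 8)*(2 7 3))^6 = ((0 3 1 2 8)(6 9 7))^6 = (9)(0 3 1 2 8)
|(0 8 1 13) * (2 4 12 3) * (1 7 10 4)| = |(0 8 7 10 4 12 3 2 1 13)| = 10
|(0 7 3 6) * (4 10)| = |(0 7 3 6)(4 10)| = 4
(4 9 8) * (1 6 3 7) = (1 6 3 7)(4 9 8) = [0, 6, 2, 7, 9, 5, 3, 1, 4, 8]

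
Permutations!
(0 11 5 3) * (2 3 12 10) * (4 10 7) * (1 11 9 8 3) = (0 9 8 3)(1 11 5 12 7 4 10 2) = [9, 11, 1, 0, 10, 12, 6, 4, 3, 8, 2, 5, 7]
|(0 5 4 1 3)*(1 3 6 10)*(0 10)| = |(0 5 4 3 10 1 6)| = 7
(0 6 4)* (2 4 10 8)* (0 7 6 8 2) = [8, 1, 4, 3, 7, 5, 10, 6, 0, 9, 2] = (0 8)(2 4 7 6 10)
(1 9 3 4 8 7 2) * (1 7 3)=[0, 9, 7, 4, 8, 5, 6, 2, 3, 1]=(1 9)(2 7)(3 4 8)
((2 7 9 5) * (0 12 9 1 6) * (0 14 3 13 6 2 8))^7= (0 9 8 12 5)(1 2 7)(3 14 6 13)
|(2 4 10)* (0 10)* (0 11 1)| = 6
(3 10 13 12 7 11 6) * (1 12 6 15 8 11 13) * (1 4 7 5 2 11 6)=[0, 12, 11, 10, 7, 2, 3, 13, 6, 9, 4, 15, 5, 1, 14, 8]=(1 12 5 2 11 15 8 6 3 10 4 7 13)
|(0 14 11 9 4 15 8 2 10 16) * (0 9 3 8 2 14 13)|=12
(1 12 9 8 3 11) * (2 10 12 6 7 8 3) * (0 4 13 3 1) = (0 4 13 3 11)(1 6 7 8 2 10 12 9) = [4, 6, 10, 11, 13, 5, 7, 8, 2, 1, 12, 0, 9, 3]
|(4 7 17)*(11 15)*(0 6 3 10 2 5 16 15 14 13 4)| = 14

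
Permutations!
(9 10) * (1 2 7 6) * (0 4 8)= [4, 2, 7, 3, 8, 5, 1, 6, 0, 10, 9]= (0 4 8)(1 2 7 6)(9 10)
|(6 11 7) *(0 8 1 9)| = 12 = |(0 8 1 9)(6 11 7)|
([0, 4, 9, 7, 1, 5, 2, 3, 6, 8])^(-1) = [0, 4, 6, 7, 1, 5, 8, 3, 9, 2]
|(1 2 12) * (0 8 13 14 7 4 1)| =9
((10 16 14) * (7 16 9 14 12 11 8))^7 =((7 16 12 11 8)(9 14 10))^7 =(7 12 8 16 11)(9 14 10)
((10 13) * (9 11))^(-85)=(9 11)(10 13)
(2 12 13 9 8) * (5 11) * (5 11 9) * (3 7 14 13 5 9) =(2 12 5 3 7 14 13 9 8) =[0, 1, 12, 7, 4, 3, 6, 14, 2, 8, 10, 11, 5, 9, 13]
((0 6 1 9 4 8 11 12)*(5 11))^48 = (0 9 5)(1 8 12)(4 11 6)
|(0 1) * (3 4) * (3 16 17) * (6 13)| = 4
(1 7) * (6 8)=(1 7)(6 8)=[0, 7, 2, 3, 4, 5, 8, 1, 6]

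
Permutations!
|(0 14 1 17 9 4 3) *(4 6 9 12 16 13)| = 18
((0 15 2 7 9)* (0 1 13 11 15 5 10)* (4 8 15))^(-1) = (0 10 5)(1 9 7 2 15 8 4 11 13) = ((0 5 10)(1 13 11 4 8 15 2 7 9))^(-1)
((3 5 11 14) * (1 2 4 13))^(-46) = (1 4)(2 13)(3 11)(5 14)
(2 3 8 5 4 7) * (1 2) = [0, 2, 3, 8, 7, 4, 6, 1, 5] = (1 2 3 8 5 4 7)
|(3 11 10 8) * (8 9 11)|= 6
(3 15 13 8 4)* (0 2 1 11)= (0 2 1 11)(3 15 13 8 4)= [2, 11, 1, 15, 3, 5, 6, 7, 4, 9, 10, 0, 12, 8, 14, 13]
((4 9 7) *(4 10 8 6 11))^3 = ((4 9 7 10 8 6 11))^3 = (4 10 11 7 6 9 8)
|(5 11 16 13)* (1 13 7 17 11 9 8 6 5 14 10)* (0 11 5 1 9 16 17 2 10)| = 14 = |(0 11 17 5 16 7 2 10 9 8 6 1 13 14)|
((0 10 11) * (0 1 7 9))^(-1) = ((0 10 11 1 7 9))^(-1) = (0 9 7 1 11 10)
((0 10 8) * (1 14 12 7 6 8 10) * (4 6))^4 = ((0 1 14 12 7 4 6 8))^4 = (0 7)(1 4)(6 14)(8 12)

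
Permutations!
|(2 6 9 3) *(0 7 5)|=|(0 7 5)(2 6 9 3)|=12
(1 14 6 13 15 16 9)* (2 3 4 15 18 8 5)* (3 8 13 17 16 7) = (1 14 6 17 16 9)(2 8 5)(3 4 15 7)(13 18) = [0, 14, 8, 4, 15, 2, 17, 3, 5, 1, 10, 11, 12, 18, 6, 7, 9, 16, 13]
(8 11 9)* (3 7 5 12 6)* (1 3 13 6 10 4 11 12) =(1 3 7 5)(4 11 9 8 12 10)(6 13) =[0, 3, 2, 7, 11, 1, 13, 5, 12, 8, 4, 9, 10, 6]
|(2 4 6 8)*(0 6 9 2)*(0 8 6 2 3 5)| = |(0 2 4 9 3 5)| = 6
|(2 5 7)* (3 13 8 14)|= |(2 5 7)(3 13 8 14)|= 12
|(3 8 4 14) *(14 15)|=5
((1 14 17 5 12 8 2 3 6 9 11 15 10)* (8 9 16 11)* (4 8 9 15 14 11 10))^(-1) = (1 10 16 6 3 2 8 4 15 12 5 17 14 11)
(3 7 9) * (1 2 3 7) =(1 2 3)(7 9) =[0, 2, 3, 1, 4, 5, 6, 9, 8, 7]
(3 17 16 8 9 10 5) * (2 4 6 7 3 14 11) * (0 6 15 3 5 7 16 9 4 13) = (0 6 16 8 4 15 3 17 9 10 7 5 14 11 2 13) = [6, 1, 13, 17, 15, 14, 16, 5, 4, 10, 7, 2, 12, 0, 11, 3, 8, 9]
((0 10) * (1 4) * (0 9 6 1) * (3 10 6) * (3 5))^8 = ((0 6 1 4)(3 10 9 5))^8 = (10)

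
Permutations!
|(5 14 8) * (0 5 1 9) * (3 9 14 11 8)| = |(0 5 11 8 1 14 3 9)| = 8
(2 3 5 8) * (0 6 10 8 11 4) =(0 6 10 8 2 3 5 11 4) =[6, 1, 3, 5, 0, 11, 10, 7, 2, 9, 8, 4]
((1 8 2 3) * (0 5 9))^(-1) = (0 9 5)(1 3 2 8)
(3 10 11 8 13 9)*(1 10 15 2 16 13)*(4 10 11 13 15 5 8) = (1 11 4 10 13 9 3 5 8)(2 16 15) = [0, 11, 16, 5, 10, 8, 6, 7, 1, 3, 13, 4, 12, 9, 14, 2, 15]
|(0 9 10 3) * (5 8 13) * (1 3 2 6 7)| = |(0 9 10 2 6 7 1 3)(5 8 13)| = 24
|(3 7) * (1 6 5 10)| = |(1 6 5 10)(3 7)| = 4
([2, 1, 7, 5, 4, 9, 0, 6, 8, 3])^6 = [7, 1, 6, 3, 4, 5, 2, 0, 8, 9]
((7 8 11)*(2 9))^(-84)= (11)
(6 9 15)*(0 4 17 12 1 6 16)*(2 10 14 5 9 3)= (0 4 17 12 1 6 3 2 10 14 5 9 15 16)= [4, 6, 10, 2, 17, 9, 3, 7, 8, 15, 14, 11, 1, 13, 5, 16, 0, 12]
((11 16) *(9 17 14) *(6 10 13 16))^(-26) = (6 11 16 13 10)(9 17 14)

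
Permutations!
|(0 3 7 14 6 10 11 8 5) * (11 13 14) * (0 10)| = 10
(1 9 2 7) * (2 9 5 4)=(9)(1 5 4 2 7)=[0, 5, 7, 3, 2, 4, 6, 1, 8, 9]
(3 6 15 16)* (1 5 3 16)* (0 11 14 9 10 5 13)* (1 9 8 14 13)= (16)(0 11 13)(3 6 15 9 10 5)(8 14)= [11, 1, 2, 6, 4, 3, 15, 7, 14, 10, 5, 13, 12, 0, 8, 9, 16]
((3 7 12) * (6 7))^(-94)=(3 7)(6 12)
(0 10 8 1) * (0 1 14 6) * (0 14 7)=[10, 1, 2, 3, 4, 5, 14, 0, 7, 9, 8, 11, 12, 13, 6]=(0 10 8 7)(6 14)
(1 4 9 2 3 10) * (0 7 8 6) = [7, 4, 3, 10, 9, 5, 0, 8, 6, 2, 1] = (0 7 8 6)(1 4 9 2 3 10)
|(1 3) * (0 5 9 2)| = |(0 5 9 2)(1 3)| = 4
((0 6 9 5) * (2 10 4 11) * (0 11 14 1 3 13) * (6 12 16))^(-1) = (0 13 3 1 14 4 10 2 11 5 9 6 16 12)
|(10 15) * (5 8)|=2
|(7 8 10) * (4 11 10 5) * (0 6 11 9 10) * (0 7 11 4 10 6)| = |(4 9 6)(5 10 11 7 8)| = 15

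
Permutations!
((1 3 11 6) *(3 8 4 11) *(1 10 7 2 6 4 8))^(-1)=((2 6 10 7)(4 11))^(-1)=(2 7 10 6)(4 11)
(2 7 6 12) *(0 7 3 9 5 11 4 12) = (0 7 6)(2 3 9 5 11 4 12) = [7, 1, 3, 9, 12, 11, 0, 6, 8, 5, 10, 4, 2]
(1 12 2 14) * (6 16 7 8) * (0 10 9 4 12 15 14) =(0 10 9 4 12 2)(1 15 14)(6 16 7 8) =[10, 15, 0, 3, 12, 5, 16, 8, 6, 4, 9, 11, 2, 13, 1, 14, 7]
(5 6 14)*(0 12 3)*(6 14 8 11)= [12, 1, 2, 0, 4, 14, 8, 7, 11, 9, 10, 6, 3, 13, 5]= (0 12 3)(5 14)(6 8 11)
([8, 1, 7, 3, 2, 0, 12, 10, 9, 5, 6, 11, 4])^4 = [0, 1, 12, 3, 6, 5, 7, 4, 8, 9, 2, 11, 10]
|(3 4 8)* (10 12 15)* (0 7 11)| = |(0 7 11)(3 4 8)(10 12 15)| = 3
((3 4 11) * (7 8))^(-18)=((3 4 11)(7 8))^(-18)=(11)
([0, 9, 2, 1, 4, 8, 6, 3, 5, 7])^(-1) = [0, 3, 2, 7, 4, 8, 6, 9, 5, 1]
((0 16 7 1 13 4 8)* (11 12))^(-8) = (0 8 4 13 1 7 16)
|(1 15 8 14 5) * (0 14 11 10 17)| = |(0 14 5 1 15 8 11 10 17)| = 9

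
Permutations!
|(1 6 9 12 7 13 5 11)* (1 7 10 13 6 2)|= |(1 2)(5 11 7 6 9 12 10 13)|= 8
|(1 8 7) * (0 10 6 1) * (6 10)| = 5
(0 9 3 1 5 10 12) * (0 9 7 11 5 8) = (0 7 11 5 10 12 9 3 1 8) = [7, 8, 2, 1, 4, 10, 6, 11, 0, 3, 12, 5, 9]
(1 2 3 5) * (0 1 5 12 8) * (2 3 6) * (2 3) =[1, 2, 6, 12, 4, 5, 3, 7, 0, 9, 10, 11, 8] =(0 1 2 6 3 12 8)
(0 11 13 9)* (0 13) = (0 11)(9 13) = [11, 1, 2, 3, 4, 5, 6, 7, 8, 13, 10, 0, 12, 9]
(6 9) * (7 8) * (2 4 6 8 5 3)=(2 4 6 9 8 7 5 3)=[0, 1, 4, 2, 6, 3, 9, 5, 7, 8]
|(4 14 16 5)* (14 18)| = 5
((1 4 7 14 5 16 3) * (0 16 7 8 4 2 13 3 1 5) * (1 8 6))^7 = ((0 16 8 4 6 1 2 13 3 5 7 14))^7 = (0 13 8 5 6 14 2 16 3 4 7 1)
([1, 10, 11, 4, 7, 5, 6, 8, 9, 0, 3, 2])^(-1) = [9, 0, 11, 10, 3, 5, 6, 4, 7, 8, 1, 2]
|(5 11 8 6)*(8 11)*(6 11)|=4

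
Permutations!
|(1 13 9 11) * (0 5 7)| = |(0 5 7)(1 13 9 11)| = 12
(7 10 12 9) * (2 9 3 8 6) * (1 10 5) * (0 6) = (0 6 2 9 7 5 1 10 12 3 8) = [6, 10, 9, 8, 4, 1, 2, 5, 0, 7, 12, 11, 3]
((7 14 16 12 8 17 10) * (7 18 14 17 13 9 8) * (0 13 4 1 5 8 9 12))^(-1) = (0 16 14 18 10 17 7 12 13)(1 4 8 5)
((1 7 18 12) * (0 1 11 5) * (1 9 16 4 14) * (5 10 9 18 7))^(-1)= (0 5 1 14 4 16 9 10 11 12 18)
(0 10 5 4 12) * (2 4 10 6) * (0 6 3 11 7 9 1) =(0 3 11 7 9 1)(2 4 12 6)(5 10) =[3, 0, 4, 11, 12, 10, 2, 9, 8, 1, 5, 7, 6]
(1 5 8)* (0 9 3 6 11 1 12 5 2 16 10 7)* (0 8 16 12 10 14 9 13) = (0 13)(1 2 12 5 16 14 9 3 6 11)(7 8 10) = [13, 2, 12, 6, 4, 16, 11, 8, 10, 3, 7, 1, 5, 0, 9, 15, 14]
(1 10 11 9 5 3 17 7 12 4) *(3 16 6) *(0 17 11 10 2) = [17, 2, 0, 11, 1, 16, 3, 12, 8, 5, 10, 9, 4, 13, 14, 15, 6, 7] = (0 17 7 12 4 1 2)(3 11 9 5 16 6)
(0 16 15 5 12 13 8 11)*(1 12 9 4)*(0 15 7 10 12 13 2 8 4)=[16, 13, 8, 3, 1, 9, 6, 10, 11, 0, 12, 15, 2, 4, 14, 5, 7]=(0 16 7 10 12 2 8 11 15 5 9)(1 13 4)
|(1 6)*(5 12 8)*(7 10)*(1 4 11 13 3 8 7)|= |(1 6 4 11 13 3 8 5 12 7 10)|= 11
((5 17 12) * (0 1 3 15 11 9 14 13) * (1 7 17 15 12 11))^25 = ((0 7 17 11 9 14 13)(1 3 12 5 15))^25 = (0 9 7 14 17 13 11)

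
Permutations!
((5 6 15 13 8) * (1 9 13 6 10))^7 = ((1 9 13 8 5 10)(6 15))^7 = (1 9 13 8 5 10)(6 15)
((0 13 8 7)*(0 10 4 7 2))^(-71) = (0 13 8 2)(4 7 10)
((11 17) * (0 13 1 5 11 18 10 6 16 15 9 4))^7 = (0 10 13 6 1 16 5 15 11 9 17 4 18)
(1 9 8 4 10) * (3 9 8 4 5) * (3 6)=[0, 8, 2, 9, 10, 6, 3, 7, 5, 4, 1]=(1 8 5 6 3 9 4 10)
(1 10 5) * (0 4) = (0 4)(1 10 5) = [4, 10, 2, 3, 0, 1, 6, 7, 8, 9, 5]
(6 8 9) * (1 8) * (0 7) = (0 7)(1 8 9 6) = [7, 8, 2, 3, 4, 5, 1, 0, 9, 6]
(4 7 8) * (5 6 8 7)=(4 5 6 8)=[0, 1, 2, 3, 5, 6, 8, 7, 4]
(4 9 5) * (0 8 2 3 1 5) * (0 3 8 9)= (0 9 3 1 5 4)(2 8)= [9, 5, 8, 1, 0, 4, 6, 7, 2, 3]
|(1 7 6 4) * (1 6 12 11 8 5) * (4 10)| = |(1 7 12 11 8 5)(4 6 10)| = 6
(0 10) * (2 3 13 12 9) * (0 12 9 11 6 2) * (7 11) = (0 10 12 7 11 6 2 3 13 9) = [10, 1, 3, 13, 4, 5, 2, 11, 8, 0, 12, 6, 7, 9]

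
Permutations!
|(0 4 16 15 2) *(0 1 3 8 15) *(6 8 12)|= 21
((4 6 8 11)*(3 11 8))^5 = ((3 11 4 6))^5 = (3 11 4 6)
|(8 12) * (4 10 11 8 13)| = |(4 10 11 8 12 13)| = 6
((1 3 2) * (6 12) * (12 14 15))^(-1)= ((1 3 2)(6 14 15 12))^(-1)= (1 2 3)(6 12 15 14)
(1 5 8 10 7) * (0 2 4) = (0 2 4)(1 5 8 10 7) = [2, 5, 4, 3, 0, 8, 6, 1, 10, 9, 7]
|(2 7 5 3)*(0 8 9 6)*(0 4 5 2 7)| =9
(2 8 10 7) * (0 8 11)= (0 8 10 7 2 11)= [8, 1, 11, 3, 4, 5, 6, 2, 10, 9, 7, 0]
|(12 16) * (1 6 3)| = |(1 6 3)(12 16)| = 6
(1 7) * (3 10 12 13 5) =(1 7)(3 10 12 13 5) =[0, 7, 2, 10, 4, 3, 6, 1, 8, 9, 12, 11, 13, 5]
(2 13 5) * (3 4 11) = (2 13 5)(3 4 11) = [0, 1, 13, 4, 11, 2, 6, 7, 8, 9, 10, 3, 12, 5]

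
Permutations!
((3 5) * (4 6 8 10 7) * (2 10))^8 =((2 10 7 4 6 8)(3 5))^8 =(2 7 6)(4 8 10)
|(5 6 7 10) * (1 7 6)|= 4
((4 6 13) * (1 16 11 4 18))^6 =((1 16 11 4 6 13 18))^6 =(1 18 13 6 4 11 16)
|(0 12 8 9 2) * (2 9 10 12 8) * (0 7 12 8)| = |(2 7 12)(8 10)| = 6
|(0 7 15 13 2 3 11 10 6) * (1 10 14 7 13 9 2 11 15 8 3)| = 13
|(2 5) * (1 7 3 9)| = |(1 7 3 9)(2 5)| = 4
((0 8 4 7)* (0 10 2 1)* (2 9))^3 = (0 7 2 8 10 1 4 9)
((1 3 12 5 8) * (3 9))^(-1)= (1 8 5 12 3 9)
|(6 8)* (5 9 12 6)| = |(5 9 12 6 8)| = 5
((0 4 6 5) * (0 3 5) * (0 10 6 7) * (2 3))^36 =((0 4 7)(2 3 5)(6 10))^36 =(10)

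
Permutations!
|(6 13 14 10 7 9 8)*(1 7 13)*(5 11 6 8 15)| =|(1 7 9 15 5 11 6)(10 13 14)| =21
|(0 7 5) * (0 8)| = 4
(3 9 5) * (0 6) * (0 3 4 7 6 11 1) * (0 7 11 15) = [15, 7, 2, 9, 11, 4, 3, 6, 8, 5, 10, 1, 12, 13, 14, 0] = (0 15)(1 7 6 3 9 5 4 11)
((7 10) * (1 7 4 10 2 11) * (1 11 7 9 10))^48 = (11)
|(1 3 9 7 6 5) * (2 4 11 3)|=9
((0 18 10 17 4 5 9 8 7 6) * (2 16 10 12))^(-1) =(0 6 7 8 9 5 4 17 10 16 2 12 18) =((0 18 12 2 16 10 17 4 5 9 8 7 6))^(-1)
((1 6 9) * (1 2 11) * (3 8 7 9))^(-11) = (1 9 3 11 7 6 2 8)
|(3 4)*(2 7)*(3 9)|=6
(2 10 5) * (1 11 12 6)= (1 11 12 6)(2 10 5)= [0, 11, 10, 3, 4, 2, 1, 7, 8, 9, 5, 12, 6]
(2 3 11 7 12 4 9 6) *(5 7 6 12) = (2 3 11 6)(4 9 12)(5 7) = [0, 1, 3, 11, 9, 7, 2, 5, 8, 12, 10, 6, 4]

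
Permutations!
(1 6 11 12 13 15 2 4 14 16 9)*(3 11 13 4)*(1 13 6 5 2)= [0, 5, 3, 11, 14, 2, 6, 7, 8, 13, 10, 12, 4, 15, 16, 1, 9]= (1 5 2 3 11 12 4 14 16 9 13 15)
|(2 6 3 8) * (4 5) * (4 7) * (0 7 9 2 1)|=10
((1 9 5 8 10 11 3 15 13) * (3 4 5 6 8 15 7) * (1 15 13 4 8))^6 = (4 13)(5 15)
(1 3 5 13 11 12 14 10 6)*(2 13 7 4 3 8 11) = [0, 8, 13, 5, 3, 7, 1, 4, 11, 9, 6, 12, 14, 2, 10] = (1 8 11 12 14 10 6)(2 13)(3 5 7 4)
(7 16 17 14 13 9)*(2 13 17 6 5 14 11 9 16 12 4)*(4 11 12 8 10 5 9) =(2 13 16 6 9 7 8 10 5 14 17 12 11 4) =[0, 1, 13, 3, 2, 14, 9, 8, 10, 7, 5, 4, 11, 16, 17, 15, 6, 12]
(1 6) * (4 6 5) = (1 5 4 6) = [0, 5, 2, 3, 6, 4, 1]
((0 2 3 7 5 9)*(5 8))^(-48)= ((0 2 3 7 8 5 9))^(-48)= (0 2 3 7 8 5 9)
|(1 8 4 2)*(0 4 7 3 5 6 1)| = |(0 4 2)(1 8 7 3 5 6)| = 6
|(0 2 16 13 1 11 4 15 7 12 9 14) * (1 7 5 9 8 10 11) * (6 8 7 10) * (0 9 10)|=|(0 2 16 13)(4 15 5 10 11)(6 8)(7 12)(9 14)|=20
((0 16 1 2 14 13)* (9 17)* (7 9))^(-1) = ((0 16 1 2 14 13)(7 9 17))^(-1) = (0 13 14 2 1 16)(7 17 9)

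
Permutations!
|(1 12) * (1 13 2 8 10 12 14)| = 10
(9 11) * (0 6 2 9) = (0 6 2 9 11) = [6, 1, 9, 3, 4, 5, 2, 7, 8, 11, 10, 0]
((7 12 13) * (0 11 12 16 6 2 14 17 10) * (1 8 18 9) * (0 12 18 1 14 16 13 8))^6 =((0 11 18 9 14 17 10 12 8 1)(2 16 6)(7 13))^6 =(0 10 18 8 14)(1 17 11 12 9)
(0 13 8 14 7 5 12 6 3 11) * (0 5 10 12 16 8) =[13, 1, 2, 11, 4, 16, 3, 10, 14, 9, 12, 5, 6, 0, 7, 15, 8] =(0 13)(3 11 5 16 8 14 7 10 12 6)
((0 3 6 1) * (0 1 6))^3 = ((6)(0 3))^3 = (6)(0 3)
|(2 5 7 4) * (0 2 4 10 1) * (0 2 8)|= 10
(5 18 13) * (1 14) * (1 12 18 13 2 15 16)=(1 14 12 18 2 15 16)(5 13)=[0, 14, 15, 3, 4, 13, 6, 7, 8, 9, 10, 11, 18, 5, 12, 16, 1, 17, 2]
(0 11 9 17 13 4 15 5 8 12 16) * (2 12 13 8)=(0 11 9 17 8 13 4 15 5 2 12 16)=[11, 1, 12, 3, 15, 2, 6, 7, 13, 17, 10, 9, 16, 4, 14, 5, 0, 8]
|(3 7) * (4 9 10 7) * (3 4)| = |(4 9 10 7)| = 4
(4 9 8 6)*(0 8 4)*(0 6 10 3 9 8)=(3 9 4 8 10)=[0, 1, 2, 9, 8, 5, 6, 7, 10, 4, 3]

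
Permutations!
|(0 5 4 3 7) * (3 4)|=4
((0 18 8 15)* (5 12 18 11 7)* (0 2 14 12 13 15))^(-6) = (0 15 8 13 18 5 12 7 14 11 2)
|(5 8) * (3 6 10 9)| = |(3 6 10 9)(5 8)| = 4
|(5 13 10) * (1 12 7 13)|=6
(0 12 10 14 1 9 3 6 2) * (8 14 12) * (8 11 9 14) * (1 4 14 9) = (0 11 1 9 3 6 2)(4 14)(10 12) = [11, 9, 0, 6, 14, 5, 2, 7, 8, 3, 12, 1, 10, 13, 4]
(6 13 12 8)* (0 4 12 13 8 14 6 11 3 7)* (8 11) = (0 4 12 14 6 11 3 7) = [4, 1, 2, 7, 12, 5, 11, 0, 8, 9, 10, 3, 14, 13, 6]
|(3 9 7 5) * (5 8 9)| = |(3 5)(7 8 9)| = 6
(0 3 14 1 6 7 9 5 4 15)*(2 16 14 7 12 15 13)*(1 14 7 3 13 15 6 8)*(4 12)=[13, 8, 16, 3, 15, 12, 4, 9, 1, 5, 10, 11, 6, 2, 14, 0, 7]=(0 13 2 16 7 9 5 12 6 4 15)(1 8)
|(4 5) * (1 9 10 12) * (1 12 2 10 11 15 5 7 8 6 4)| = |(1 9 11 15 5)(2 10)(4 7 8 6)| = 20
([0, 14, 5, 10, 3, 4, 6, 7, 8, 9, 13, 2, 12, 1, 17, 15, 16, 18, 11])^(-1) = (1 13 10 3 4 5 2 11 18 17 14)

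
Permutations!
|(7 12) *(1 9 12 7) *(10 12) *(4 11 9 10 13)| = |(1 10 12)(4 11 9 13)| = 12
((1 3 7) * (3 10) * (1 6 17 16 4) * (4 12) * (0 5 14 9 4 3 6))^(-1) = (0 7 3 12 16 17 6 10 1 4 9 14 5)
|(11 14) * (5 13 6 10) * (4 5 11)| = |(4 5 13 6 10 11 14)| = 7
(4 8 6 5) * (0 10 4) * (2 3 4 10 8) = (10)(0 8 6 5)(2 3 4) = [8, 1, 3, 4, 2, 0, 5, 7, 6, 9, 10]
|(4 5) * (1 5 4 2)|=|(1 5 2)|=3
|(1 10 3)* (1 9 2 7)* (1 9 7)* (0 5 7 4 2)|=20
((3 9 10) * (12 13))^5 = ((3 9 10)(12 13))^5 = (3 10 9)(12 13)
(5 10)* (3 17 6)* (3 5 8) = (3 17 6 5 10 8) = [0, 1, 2, 17, 4, 10, 5, 7, 3, 9, 8, 11, 12, 13, 14, 15, 16, 6]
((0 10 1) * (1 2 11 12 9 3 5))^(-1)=((0 10 2 11 12 9 3 5 1))^(-1)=(0 1 5 3 9 12 11 2 10)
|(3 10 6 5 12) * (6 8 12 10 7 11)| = 8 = |(3 7 11 6 5 10 8 12)|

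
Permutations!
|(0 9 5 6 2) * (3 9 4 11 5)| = |(0 4 11 5 6 2)(3 9)| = 6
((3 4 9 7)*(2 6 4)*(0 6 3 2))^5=((0 6 4 9 7 2 3))^5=(0 2 9 6 3 7 4)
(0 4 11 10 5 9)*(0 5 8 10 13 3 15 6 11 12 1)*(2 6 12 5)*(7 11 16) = (0 4 5 9 2 6 16 7 11 13 3 15 12 1)(8 10) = [4, 0, 6, 15, 5, 9, 16, 11, 10, 2, 8, 13, 1, 3, 14, 12, 7]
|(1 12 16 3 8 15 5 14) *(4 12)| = |(1 4 12 16 3 8 15 5 14)| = 9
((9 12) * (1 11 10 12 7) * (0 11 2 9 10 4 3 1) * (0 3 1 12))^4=(0 2 12 4 7)(1 3 11 9 10)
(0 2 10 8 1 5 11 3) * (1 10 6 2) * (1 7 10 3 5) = (0 7 10 8 3)(2 6)(5 11) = [7, 1, 6, 0, 4, 11, 2, 10, 3, 9, 8, 5]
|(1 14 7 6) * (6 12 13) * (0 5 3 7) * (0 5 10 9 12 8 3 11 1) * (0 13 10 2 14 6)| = |(0 2 14 5 11 1 6 13)(3 7 8)(9 12 10)| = 24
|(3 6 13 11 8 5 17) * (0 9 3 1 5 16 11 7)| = |(0 9 3 6 13 7)(1 5 17)(8 16 11)| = 6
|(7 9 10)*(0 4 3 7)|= 6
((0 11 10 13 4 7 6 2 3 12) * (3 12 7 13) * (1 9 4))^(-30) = (0 10 7 2)(1 4)(3 6 12 11)(9 13)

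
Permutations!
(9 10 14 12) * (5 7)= (5 7)(9 10 14 12)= [0, 1, 2, 3, 4, 7, 6, 5, 8, 10, 14, 11, 9, 13, 12]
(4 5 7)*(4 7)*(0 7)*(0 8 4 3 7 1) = [1, 0, 2, 7, 5, 3, 6, 8, 4] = (0 1)(3 7 8 4 5)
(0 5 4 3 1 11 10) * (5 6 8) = (0 6 8 5 4 3 1 11 10) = [6, 11, 2, 1, 3, 4, 8, 7, 5, 9, 0, 10]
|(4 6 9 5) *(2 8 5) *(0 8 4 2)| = |(0 8 5 2 4 6 9)| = 7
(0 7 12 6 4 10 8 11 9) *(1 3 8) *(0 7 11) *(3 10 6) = (0 11 9 7 12 3 8)(1 10)(4 6) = [11, 10, 2, 8, 6, 5, 4, 12, 0, 7, 1, 9, 3]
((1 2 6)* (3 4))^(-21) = (6)(3 4)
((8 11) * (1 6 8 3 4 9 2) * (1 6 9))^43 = (1 6 3 9 8 4 2 11) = ((1 9 2 6 8 11 3 4))^43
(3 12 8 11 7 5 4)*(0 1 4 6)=(0 1 4 3 12 8 11 7 5 6)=[1, 4, 2, 12, 3, 6, 0, 5, 11, 9, 10, 7, 8]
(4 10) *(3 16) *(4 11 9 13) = (3 16)(4 10 11 9 13) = [0, 1, 2, 16, 10, 5, 6, 7, 8, 13, 11, 9, 12, 4, 14, 15, 3]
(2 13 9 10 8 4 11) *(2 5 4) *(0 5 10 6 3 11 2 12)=(0 5 4 2 13 9 6 3 11 10 8 12)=[5, 1, 13, 11, 2, 4, 3, 7, 12, 6, 8, 10, 0, 9]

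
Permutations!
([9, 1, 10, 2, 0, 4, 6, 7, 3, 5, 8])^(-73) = [4, 1, 3, 8, 5, 9, 6, 7, 10, 0, 2]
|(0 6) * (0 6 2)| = |(6)(0 2)| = 2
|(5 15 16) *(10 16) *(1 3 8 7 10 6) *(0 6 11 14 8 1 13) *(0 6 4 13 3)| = |(0 4 13 6 3 1)(5 15 11 14 8 7 10 16)| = 24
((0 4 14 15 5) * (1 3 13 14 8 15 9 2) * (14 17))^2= (0 8 5 4 15)(1 13 14 2 3 17 9)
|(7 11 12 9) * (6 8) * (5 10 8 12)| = 8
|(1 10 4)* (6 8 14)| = 3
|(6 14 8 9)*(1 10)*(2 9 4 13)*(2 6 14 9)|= |(1 10)(4 13 6 9 14 8)|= 6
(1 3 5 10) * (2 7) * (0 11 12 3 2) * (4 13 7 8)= (0 11 12 3 5 10 1 2 8 4 13 7)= [11, 2, 8, 5, 13, 10, 6, 0, 4, 9, 1, 12, 3, 7]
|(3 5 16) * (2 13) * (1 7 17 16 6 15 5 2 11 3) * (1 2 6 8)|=12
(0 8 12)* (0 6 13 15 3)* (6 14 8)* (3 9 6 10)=(0 10 3)(6 13 15 9)(8 12 14)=[10, 1, 2, 0, 4, 5, 13, 7, 12, 6, 3, 11, 14, 15, 8, 9]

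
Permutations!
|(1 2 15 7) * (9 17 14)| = |(1 2 15 7)(9 17 14)| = 12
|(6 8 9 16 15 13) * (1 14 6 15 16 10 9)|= |(16)(1 14 6 8)(9 10)(13 15)|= 4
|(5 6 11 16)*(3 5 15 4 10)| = |(3 5 6 11 16 15 4 10)| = 8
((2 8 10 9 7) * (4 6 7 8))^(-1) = ((2 4 6 7)(8 10 9))^(-1) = (2 7 6 4)(8 9 10)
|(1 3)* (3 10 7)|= 4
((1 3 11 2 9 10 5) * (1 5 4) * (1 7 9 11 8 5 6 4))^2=((1 3 8 5 6 4 7 9 10)(2 11))^2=(11)(1 8 6 7 10 3 5 4 9)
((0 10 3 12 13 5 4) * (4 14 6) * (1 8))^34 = ((0 10 3 12 13 5 14 6 4)(1 8))^34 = (0 6 5 12 10 4 14 13 3)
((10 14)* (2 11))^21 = (2 11)(10 14)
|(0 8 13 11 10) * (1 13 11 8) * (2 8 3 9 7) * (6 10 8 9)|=6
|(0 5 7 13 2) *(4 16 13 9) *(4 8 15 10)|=11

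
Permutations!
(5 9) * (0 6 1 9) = (0 6 1 9 5) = [6, 9, 2, 3, 4, 0, 1, 7, 8, 5]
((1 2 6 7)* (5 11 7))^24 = (11)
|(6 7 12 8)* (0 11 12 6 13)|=10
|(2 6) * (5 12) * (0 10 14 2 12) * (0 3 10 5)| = 8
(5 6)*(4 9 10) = [0, 1, 2, 3, 9, 6, 5, 7, 8, 10, 4] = (4 9 10)(5 6)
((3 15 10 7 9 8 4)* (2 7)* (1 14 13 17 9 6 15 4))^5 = (1 8 9 17 13 14)(3 4)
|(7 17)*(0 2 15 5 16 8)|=|(0 2 15 5 16 8)(7 17)|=6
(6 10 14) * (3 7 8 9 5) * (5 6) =[0, 1, 2, 7, 4, 3, 10, 8, 9, 6, 14, 11, 12, 13, 5] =(3 7 8 9 6 10 14 5)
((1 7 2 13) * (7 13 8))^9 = ((1 13)(2 8 7))^9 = (1 13)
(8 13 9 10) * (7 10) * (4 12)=[0, 1, 2, 3, 12, 5, 6, 10, 13, 7, 8, 11, 4, 9]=(4 12)(7 10 8 13 9)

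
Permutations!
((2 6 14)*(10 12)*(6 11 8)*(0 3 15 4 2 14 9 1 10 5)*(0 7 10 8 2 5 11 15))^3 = (0 3)(1 9 6 8)(2 5 12 15 7 11 4 10)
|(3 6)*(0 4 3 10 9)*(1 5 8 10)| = 9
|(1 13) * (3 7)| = |(1 13)(3 7)| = 2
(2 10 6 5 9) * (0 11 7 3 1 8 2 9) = (0 11 7 3 1 8 2 10 6 5) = [11, 8, 10, 1, 4, 0, 5, 3, 2, 9, 6, 7]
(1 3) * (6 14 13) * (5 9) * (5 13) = (1 3)(5 9 13 6 14) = [0, 3, 2, 1, 4, 9, 14, 7, 8, 13, 10, 11, 12, 6, 5]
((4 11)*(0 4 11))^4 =((11)(0 4))^4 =(11)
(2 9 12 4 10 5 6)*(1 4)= (1 4 10 5 6 2 9 12)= [0, 4, 9, 3, 10, 6, 2, 7, 8, 12, 5, 11, 1]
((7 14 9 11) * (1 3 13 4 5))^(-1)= (1 5 4 13 3)(7 11 9 14)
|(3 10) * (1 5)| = 2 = |(1 5)(3 10)|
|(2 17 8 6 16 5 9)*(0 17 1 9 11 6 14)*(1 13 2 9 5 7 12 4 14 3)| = 26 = |(0 17 8 3 1 5 11 6 16 7 12 4 14)(2 13)|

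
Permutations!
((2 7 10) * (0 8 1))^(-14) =(0 8 1)(2 7 10)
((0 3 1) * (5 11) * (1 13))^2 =(0 13)(1 3) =((0 3 13 1)(5 11))^2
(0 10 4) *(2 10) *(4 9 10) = [2, 1, 4, 3, 0, 5, 6, 7, 8, 10, 9] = (0 2 4)(9 10)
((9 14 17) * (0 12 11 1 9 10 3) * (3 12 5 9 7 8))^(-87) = (0 7 12 14)(1 10 9 3)(5 8 11 17)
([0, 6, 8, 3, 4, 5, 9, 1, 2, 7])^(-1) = (1 7 9 6)(2 8)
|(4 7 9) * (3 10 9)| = 5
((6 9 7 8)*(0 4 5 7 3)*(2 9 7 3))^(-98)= ((0 4 5 3)(2 9)(6 7 8))^(-98)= (9)(0 5)(3 4)(6 7 8)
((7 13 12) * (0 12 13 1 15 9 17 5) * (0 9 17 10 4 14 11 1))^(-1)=(0 7 12)(1 11 14 4 10 9 5 17 15)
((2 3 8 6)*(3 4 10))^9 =((2 4 10 3 8 6))^9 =(2 3)(4 8)(6 10)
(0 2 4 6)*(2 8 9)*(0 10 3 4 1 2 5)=[8, 2, 1, 4, 6, 0, 10, 7, 9, 5, 3]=(0 8 9 5)(1 2)(3 4 6 10)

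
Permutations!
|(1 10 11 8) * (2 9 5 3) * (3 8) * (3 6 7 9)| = 8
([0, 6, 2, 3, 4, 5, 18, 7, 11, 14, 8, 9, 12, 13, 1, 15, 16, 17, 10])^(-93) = [0, 10, 2, 3, 4, 5, 8, 7, 14, 6, 9, 1, 12, 13, 18, 15, 16, 17, 11]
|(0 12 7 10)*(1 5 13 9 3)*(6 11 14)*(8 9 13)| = 60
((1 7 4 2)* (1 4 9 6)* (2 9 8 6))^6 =((1 7 8 6)(2 4 9))^6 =(9)(1 8)(6 7)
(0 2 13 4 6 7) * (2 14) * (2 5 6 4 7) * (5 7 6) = [14, 1, 13, 3, 4, 5, 2, 0, 8, 9, 10, 11, 12, 6, 7] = (0 14 7)(2 13 6)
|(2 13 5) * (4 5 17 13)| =6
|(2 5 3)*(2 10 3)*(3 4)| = 6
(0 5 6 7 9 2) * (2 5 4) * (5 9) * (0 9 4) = (2 9 4)(5 6 7) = [0, 1, 9, 3, 2, 6, 7, 5, 8, 4]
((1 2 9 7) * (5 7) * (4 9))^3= (1 9)(2 5)(4 7)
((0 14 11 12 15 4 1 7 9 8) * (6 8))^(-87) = ((0 14 11 12 15 4 1 7 9 6 8))^(-87) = (0 14 11 12 15 4 1 7 9 6 8)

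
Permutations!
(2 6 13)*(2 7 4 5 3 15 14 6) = (3 15 14 6 13 7 4 5) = [0, 1, 2, 15, 5, 3, 13, 4, 8, 9, 10, 11, 12, 7, 6, 14]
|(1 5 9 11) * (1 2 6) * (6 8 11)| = 12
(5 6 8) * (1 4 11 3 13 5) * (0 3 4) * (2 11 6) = [3, 0, 11, 13, 6, 2, 8, 7, 1, 9, 10, 4, 12, 5] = (0 3 13 5 2 11 4 6 8 1)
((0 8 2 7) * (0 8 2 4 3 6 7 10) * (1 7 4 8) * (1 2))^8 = ((0 1 7 2 10)(3 6 4))^8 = (0 2 1 10 7)(3 4 6)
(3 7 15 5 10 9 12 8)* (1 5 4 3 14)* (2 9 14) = [0, 5, 9, 7, 3, 10, 6, 15, 2, 12, 14, 11, 8, 13, 1, 4] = (1 5 10 14)(2 9 12 8)(3 7 15 4)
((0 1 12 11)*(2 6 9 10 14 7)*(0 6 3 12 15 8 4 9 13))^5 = ((0 1 15 8 4 9 10 14 7 2 3 12 11 6 13))^5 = (0 9 3)(1 10 12)(2 13 4)(6 8 7)(11 15 14)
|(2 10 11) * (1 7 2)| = 5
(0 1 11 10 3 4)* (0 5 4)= (0 1 11 10 3)(4 5)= [1, 11, 2, 0, 5, 4, 6, 7, 8, 9, 3, 10]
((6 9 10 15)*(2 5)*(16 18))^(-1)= (2 5)(6 15 10 9)(16 18)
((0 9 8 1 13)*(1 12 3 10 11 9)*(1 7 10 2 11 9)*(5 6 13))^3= ((0 7 10 9 8 12 3 2 11 1 5 6 13))^3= (0 9 3 1 13 10 12 11 6 7 8 2 5)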